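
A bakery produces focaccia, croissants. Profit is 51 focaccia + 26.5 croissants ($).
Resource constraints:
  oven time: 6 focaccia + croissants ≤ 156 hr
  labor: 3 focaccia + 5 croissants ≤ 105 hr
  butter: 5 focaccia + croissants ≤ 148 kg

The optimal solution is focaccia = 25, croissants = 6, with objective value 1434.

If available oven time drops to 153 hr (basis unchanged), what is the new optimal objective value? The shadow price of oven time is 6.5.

1414.5

Δb = -3, so new z* = 1434 + (6.5)·(-3) = 1434 − 19.5 = 1414.5.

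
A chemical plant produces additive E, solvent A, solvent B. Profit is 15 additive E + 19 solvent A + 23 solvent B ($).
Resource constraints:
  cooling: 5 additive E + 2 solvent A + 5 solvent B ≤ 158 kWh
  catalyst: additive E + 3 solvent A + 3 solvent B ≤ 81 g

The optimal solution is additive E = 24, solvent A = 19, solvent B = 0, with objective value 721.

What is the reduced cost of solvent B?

-2

Both cooling and catalyst are binding at x*.
The binding rows give the dual system: 5·y_cooling + 1·y_catalyst = 15 and 2·y_cooling + 3·y_catalyst = 19.
Solving: y_cooling = 2, y_catalyst = 5.
Reduced cost of solvent B: c₃ − yᵀa₃ = 23 − (2·5 + 5·3) = 23 − 25 = -2.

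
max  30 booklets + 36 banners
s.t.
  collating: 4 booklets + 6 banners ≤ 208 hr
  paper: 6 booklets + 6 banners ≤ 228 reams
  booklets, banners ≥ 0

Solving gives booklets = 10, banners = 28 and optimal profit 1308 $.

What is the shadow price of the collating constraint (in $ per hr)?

At the optimum: collating uses 208 of 208 (binding); paper uses 228 of 228 (binding).
The binding rows give the dual system: 4·y_collating + 6·y_paper = 30 and 6·y_collating + 6·y_paper = 36.
Solving: y_collating = 3, y_paper = 3.
Shadow price of collating = 3.

3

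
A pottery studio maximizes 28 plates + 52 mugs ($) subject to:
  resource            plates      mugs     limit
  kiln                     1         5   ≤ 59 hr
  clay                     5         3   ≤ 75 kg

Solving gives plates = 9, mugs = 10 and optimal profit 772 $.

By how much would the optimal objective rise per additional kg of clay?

At the optimum: kiln uses 59 of 59 (binding); clay uses 75 of 75 (binding).
Dual feasibility on the basic columns requires 1·y_kiln + 5·y_clay = 28, 5·y_kiln + 3·y_clay = 52.
→ y_kiln = 8 and y_clay = 4.
Shadow price of clay = 4.

4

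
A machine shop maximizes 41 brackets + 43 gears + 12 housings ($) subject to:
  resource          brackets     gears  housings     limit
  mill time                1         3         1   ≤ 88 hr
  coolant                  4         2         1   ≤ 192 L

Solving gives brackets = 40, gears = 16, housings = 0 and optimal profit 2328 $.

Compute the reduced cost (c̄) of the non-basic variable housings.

-5

Check each constraint at x*: mill time 88/88 (tight); coolant 192/192 (tight).
Dual feasibility on the basic columns requires 1·y_mill time + 4·y_coolant = 41, 3·y_mill time + 2·y_coolant = 43.
→ y_mill time = 9 and y_coolant = 8.
Reduced cost of housings: c₃ − yᵀa₃ = 12 − (9·1 + 8·1) = 12 − 17 = -5.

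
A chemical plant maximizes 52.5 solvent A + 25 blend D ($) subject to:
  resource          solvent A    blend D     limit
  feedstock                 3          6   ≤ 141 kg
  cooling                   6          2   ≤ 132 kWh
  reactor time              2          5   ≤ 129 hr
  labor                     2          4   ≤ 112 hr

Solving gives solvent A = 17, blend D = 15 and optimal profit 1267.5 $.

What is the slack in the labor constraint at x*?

labor used = 2·17 + 4·15 = 94; slack = 112 − 94 = 18.

18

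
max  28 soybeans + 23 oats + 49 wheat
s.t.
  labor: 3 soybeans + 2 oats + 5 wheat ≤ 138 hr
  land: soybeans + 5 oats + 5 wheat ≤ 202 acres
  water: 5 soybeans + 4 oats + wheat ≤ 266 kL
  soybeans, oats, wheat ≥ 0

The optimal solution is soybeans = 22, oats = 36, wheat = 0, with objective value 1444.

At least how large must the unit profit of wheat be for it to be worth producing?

Check each constraint at x*: labor 138/138 (tight); land 202/202 (tight); water 254/266 (slack 12).
Slack constraints have shadow price 0 (complementary slackness).
Dual feasibility on the basic columns requires 3·y_labor + 1·y_land = 28, 2·y_labor + 5·y_land = 23.
Solving: y_labor = 9, y_land = 1.
wheat enters the basis when its profit ≥ yᵀa₃ = 9·5 + 1·5 = 50.

50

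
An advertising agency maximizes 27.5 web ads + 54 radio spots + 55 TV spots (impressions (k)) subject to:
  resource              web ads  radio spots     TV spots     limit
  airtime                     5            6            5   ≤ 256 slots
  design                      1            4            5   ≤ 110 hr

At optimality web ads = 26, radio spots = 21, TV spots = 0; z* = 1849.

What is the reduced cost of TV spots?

At the optimum: airtime uses 256 of 256 (binding); design uses 110 of 110 (binding).
From A_Bᵀ y = c: 5·y_airtime + 1·y_design = 27.5; 6·y_airtime + 4·y_design = 54.
Solving: y_airtime = 4, y_design = 7.5.
Reduced cost of TV spots: c₃ − yᵀa₃ = 55 − (4·5 + 7.5·5) = 55 − 57.5 = -2.5.

-2.5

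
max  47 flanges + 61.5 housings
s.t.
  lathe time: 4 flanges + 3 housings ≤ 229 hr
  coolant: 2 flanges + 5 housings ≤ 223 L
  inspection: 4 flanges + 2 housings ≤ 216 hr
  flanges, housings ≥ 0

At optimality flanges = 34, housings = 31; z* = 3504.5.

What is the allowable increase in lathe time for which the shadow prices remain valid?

15.75

Binding constraints: lathe time, coolant. The basis is B = [[4,3],[2,5]] with det 14.
Per unit increase in lathe time, x* moves by d = (0.3571, -0.1429).
The basis stays optimal until inspection becomes binding; allowable increase = 15.75 hr.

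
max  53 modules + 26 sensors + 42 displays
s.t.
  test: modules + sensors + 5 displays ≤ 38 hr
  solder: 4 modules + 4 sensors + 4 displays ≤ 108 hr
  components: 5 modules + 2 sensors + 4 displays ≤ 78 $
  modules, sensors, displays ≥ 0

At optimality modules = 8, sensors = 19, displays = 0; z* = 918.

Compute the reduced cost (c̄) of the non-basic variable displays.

-2

At the optimum: test uses 27 of 38 (slack = 11); solder uses 108 of 108 (binding); components uses 78 of 78 (binding).
Slack constraints have shadow price 0 (complementary slackness).
From A_Bᵀ y = c: 4·y_solder + 5·y_components = 53; 4·y_solder + 2·y_components = 26.
Solving: y_solder = 2, y_components = 9.
Reduced cost of displays: c₃ − yᵀa₃ = 42 − (2·4 + 9·4) = 42 − 44 = -2.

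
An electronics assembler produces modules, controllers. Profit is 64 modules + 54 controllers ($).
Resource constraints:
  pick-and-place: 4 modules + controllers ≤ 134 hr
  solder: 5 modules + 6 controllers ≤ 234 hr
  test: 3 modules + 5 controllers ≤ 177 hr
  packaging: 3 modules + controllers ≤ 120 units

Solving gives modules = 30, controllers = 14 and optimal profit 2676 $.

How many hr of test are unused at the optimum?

17

test used = 3·30 + 5·14 = 160; slack = 177 − 160 = 17.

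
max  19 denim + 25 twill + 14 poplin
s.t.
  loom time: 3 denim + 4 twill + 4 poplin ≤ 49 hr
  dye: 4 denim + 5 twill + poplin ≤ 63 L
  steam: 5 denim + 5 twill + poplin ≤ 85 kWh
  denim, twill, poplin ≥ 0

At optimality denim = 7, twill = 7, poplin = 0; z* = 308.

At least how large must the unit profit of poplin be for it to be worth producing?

At the optimum: loom time uses 49 of 49 (binding); dye uses 63 of 63 (binding); steam uses 70 of 85 (slack = 15).
By complementary slackness, y = 0 for the non-binding constraint.
From A_Bᵀ y = c: 3·y_loom time + 4·y_dye = 19; 4·y_loom time + 5·y_dye = 25.
→ y_loom time = 5 and y_dye = 1.
poplin enters the basis when its profit ≥ yᵀa₃ = 5·4 + 1·1 = 21.

21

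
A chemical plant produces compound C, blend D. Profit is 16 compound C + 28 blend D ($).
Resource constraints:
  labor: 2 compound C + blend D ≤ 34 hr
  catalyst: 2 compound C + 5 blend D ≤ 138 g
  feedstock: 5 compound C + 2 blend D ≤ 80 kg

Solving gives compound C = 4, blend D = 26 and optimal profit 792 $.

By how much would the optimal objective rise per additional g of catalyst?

5

At the optimum: labor uses 34 of 34 (binding); catalyst uses 138 of 138 (binding); feedstock uses 72 of 80 (slack = 8).
By complementary slackness, y = 0 for the non-binding constraint.
Dual feasibility on the basic columns requires 2·y_labor + 2·y_catalyst = 16, 1·y_labor + 5·y_catalyst = 28.
Solving: y_labor = 3, y_catalyst = 5.
Shadow price of catalyst = 5.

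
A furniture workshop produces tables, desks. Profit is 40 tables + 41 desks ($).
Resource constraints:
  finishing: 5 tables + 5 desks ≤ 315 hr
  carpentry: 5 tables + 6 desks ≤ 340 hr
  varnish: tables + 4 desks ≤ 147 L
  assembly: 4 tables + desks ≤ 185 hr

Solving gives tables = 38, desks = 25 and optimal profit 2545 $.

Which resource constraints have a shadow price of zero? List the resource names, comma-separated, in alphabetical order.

assembly, varnish

finishing: 315/315 (binding)
carpentry: 340/340 (binding)
varnish: 138/147 (slack 9)
assembly: 177/185 (slack 8)
By complementary slackness, a constraint with positive slack has shadow price 0 → assembly, varnish.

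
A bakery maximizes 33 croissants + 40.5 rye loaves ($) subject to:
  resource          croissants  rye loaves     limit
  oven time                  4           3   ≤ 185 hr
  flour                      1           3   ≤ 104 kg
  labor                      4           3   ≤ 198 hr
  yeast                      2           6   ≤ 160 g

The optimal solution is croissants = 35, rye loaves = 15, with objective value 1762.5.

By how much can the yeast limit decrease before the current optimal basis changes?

67.5

Binding constraints: oven time, yeast. The basis is B = [[4,3],[2,6]] with det 18.
Per unit decrease in yeast, x* moves by d = (0.1667, -0.2222).
The basis stays optimal until rye loaves reaches 0; allowable decrease = 67.5 g.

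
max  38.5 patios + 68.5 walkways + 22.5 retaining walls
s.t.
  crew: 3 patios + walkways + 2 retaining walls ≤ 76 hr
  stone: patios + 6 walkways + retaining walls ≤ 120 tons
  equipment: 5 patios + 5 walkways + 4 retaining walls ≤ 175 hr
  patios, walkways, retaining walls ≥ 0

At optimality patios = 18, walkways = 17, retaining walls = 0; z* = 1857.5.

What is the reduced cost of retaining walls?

Binding: stone and equipment. Non-binding: crew (5 unused).
Slack constraints have shadow price 0 (complementary slackness).
Dual feasibility on the basic columns requires 1·y_stone + 5·y_equipment = 38.5, 6·y_stone + 5·y_equipment = 68.5.
This yields shadow prices y_stone = 6, y_equipment = 6.5.
Reduced cost of retaining walls: c₃ − yᵀa₃ = 22.5 − (6·1 + 6.5·4) = 22.5 − 32 = -9.5.

-9.5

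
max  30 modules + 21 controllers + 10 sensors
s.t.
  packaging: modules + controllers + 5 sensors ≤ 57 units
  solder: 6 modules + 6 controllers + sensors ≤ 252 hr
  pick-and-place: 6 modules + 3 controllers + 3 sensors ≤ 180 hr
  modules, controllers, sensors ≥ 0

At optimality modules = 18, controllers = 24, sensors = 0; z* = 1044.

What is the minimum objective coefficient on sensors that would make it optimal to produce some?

At the optimum: packaging uses 42 of 57 (slack = 15); solder uses 252 of 252 (binding); pick-and-place uses 180 of 180 (binding).
Since packaging is not tight, its dual is 0.
Dual feasibility on the basic columns requires 6·y_solder + 6·y_pick-and-place = 30, 6·y_solder + 3·y_pick-and-place = 21.
This yields shadow prices y_solder = 2, y_pick-and-place = 3.
sensors enters the basis when its profit ≥ yᵀa₃ = 2·1 + 3·3 = 11.

11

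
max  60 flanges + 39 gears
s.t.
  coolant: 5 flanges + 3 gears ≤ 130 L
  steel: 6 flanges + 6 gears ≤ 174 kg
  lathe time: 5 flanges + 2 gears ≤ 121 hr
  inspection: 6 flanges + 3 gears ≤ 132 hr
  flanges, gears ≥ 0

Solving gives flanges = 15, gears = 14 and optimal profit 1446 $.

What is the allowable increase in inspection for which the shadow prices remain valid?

Binding constraints: steel, inspection. The basis is B = [[6,6],[6,3]] with det -18.
Per unit increase in inspection, x* moves by d = (0.3333, -0.3333).
The basis stays optimal until lathe time becomes binding; allowable increase = 18 hr.

18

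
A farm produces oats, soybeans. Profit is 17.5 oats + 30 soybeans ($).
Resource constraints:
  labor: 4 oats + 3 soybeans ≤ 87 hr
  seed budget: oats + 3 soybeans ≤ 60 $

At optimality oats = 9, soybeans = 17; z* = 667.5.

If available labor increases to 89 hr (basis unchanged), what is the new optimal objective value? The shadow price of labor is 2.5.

Δb = 2, so new z* = 667.5 + (2.5)·(2) = 667.5 + 5 = 672.5.

672.5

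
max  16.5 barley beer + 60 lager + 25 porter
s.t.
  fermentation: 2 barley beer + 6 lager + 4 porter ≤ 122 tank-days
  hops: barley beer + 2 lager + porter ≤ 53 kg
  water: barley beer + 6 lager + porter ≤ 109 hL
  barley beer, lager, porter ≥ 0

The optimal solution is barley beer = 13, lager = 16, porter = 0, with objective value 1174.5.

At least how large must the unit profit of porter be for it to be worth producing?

29.5

At the optimum: fermentation uses 122 of 122 (binding); hops uses 45 of 53 (slack = 8); water uses 109 of 109 (binding).
By complementary slackness, y = 0 for the non-binding constraint.
From A_Bᵀ y = c: 2·y_fermentation + 1·y_water = 16.5; 6·y_fermentation + 6·y_water = 60.
→ y_fermentation = 6.5 and y_water = 3.5.
porter enters the basis when its profit ≥ yᵀa₃ = 6.5·4 + 3.5·1 = 29.5.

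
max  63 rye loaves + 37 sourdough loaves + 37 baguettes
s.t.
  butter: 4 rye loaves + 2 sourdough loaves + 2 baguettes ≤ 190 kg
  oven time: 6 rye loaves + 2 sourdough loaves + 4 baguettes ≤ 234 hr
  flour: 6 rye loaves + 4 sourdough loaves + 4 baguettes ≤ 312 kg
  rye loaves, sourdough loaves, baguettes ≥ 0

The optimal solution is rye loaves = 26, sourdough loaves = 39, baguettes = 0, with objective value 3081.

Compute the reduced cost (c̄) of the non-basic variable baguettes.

At the optimum: butter uses 182 of 190 (slack = 8); oven time uses 234 of 234 (binding); flour uses 312 of 312 (binding).
Since butter is not tight, its dual is 0.
From A_Bᵀ y = c: 6·y_oven time + 6·y_flour = 63; 2·y_oven time + 4·y_flour = 37.
This yields shadow prices y_oven time = 2.5, y_flour = 8.
Reduced cost of baguettes: c₃ − yᵀa₃ = 37 − (2.5·4 + 8·4) = 37 − 42 = -5.

-5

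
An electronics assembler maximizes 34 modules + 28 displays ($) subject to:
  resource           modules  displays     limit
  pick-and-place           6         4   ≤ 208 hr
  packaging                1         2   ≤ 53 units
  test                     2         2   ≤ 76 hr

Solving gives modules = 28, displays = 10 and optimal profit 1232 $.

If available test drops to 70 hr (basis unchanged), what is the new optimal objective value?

1184

Check each constraint at x*: pick-and-place 208/208 (tight); packaging 48/53 (slack 5); test 76/76 (tight).
By complementary slackness, y = 0 for the non-binding constraint.
Dual feasibility on the basic columns requires 6·y_pick-and-place + 2·y_test = 34, 4·y_pick-and-place + 2·y_test = 28.
This yields shadow prices y_pick-and-place = 3, y_test = 8.
Δz = y_test·Δb = 8 × (-6) = -48, so new z* = 1232 − 48 = 1184.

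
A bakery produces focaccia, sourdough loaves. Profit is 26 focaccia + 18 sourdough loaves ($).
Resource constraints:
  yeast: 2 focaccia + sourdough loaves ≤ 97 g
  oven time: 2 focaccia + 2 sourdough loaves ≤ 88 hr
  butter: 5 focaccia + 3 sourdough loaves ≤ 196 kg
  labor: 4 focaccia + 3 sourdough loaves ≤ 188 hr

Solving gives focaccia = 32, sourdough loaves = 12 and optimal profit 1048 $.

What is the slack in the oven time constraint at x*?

0

oven time used = 2·32 + 2·12 = 88; slack = 88 − 88 = 0.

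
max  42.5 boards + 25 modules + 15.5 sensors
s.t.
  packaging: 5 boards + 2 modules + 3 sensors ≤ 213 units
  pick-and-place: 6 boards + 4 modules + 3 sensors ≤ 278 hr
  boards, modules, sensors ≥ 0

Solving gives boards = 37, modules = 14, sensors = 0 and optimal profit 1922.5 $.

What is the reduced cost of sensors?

-7

Check each constraint at x*: packaging 213/213 (tight); pick-and-place 278/278 (tight).
From A_Bᵀ y = c: 5·y_packaging + 6·y_pick-and-place = 42.5; 2·y_packaging + 4·y_pick-and-place = 25.
Solving: y_packaging = 2.5, y_pick-and-place = 5.
Reduced cost of sensors: c₃ − yᵀa₃ = 15.5 − (2.5·3 + 5·3) = 15.5 − 22.5 = -7.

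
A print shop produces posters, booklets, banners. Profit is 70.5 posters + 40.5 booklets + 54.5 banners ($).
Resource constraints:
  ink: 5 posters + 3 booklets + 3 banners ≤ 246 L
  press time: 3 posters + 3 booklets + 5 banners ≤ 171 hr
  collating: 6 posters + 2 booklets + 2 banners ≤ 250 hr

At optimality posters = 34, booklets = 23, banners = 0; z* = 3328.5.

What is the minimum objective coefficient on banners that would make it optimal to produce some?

57.5

At the optimum: ink uses 239 of 246 (slack = 7); press time uses 171 of 171 (binding); collating uses 250 of 250 (binding).
By complementary slackness, y = 0 for the non-binding constraint.
Dual feasibility on the basic columns requires 3·y_press time + 6·y_collating = 70.5, 3·y_press time + 2·y_collating = 40.5.
This yields shadow prices y_press time = 8.5, y_collating = 7.5.
banners enters the basis when its profit ≥ yᵀa₃ = 8.5·5 + 7.5·2 = 57.5.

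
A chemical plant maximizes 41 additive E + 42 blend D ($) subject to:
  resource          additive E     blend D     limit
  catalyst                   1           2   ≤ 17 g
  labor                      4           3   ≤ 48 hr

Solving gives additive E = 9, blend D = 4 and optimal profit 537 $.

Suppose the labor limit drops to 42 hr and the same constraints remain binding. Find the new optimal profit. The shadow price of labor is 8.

Δb = -6, so new z* = 537 + (8)·(-6) = 537 − 48 = 489.

489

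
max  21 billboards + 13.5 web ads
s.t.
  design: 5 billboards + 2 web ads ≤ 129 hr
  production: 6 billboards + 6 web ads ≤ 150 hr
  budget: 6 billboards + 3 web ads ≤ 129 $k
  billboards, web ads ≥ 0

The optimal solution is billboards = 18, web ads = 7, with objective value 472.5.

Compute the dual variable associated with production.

Binding: production and budget. Non-binding: design (25 unused).
Slack constraints have shadow price 0 (complementary slackness).
Dual feasibility on the basic columns requires 6·y_production + 6·y_budget = 21, 6·y_production + 3·y_budget = 13.5.
→ y_production = 1 and y_budget = 2.5.
Shadow price of production = 1.

1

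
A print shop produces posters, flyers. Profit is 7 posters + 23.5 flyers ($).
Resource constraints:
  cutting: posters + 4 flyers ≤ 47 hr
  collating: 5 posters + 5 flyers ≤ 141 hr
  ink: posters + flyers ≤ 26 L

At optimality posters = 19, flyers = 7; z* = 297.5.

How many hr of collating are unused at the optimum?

collating used = 5·19 + 5·7 = 130; slack = 141 − 130 = 11.

11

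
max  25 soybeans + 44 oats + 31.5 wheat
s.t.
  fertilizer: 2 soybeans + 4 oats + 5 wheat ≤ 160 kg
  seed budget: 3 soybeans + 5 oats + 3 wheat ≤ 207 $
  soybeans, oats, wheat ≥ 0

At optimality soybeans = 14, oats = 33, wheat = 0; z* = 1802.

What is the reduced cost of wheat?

Check each constraint at x*: fertilizer 160/160 (tight); seed budget 207/207 (tight).
Dual feasibility on the basic columns requires 2·y_fertilizer + 3·y_seed budget = 25, 4·y_fertilizer + 5·y_seed budget = 44.
Solving: y_fertilizer = 3.5, y_seed budget = 6.
Reduced cost of wheat: c₃ − yᵀa₃ = 31.5 − (3.5·5 + 6·3) = 31.5 − 35.5 = -4.

-4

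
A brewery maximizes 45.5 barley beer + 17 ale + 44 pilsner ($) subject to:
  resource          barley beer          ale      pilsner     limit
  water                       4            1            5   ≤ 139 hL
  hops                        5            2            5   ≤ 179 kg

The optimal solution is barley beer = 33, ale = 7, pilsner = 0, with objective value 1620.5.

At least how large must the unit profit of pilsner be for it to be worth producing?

Both water and hops are binding at x*.
Dual feasibility on the basic columns requires 4·y_water + 5·y_hops = 45.5, 1·y_water + 2·y_hops = 17.
→ y_water = 2 and y_hops = 7.5.
pilsner enters the basis when its profit ≥ yᵀa₃ = 2·5 + 7.5·5 = 47.5.

47.5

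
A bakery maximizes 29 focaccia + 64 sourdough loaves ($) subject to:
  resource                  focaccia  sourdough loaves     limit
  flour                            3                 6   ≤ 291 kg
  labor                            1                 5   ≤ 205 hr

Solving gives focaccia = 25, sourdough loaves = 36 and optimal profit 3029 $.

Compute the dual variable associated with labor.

2

Both flour and labor are binding at x*.
The binding rows give the dual system: 3·y_flour + 1·y_labor = 29 and 6·y_flour + 5·y_labor = 64.
This yields shadow prices y_flour = 9, y_labor = 2.
Shadow price of labor = 2.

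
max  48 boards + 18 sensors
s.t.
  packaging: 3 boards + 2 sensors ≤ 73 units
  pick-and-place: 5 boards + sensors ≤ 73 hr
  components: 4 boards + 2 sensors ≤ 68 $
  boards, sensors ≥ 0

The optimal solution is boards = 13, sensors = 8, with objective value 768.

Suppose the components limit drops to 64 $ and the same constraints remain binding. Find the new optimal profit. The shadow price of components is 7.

740

Δb = -4, so new z* = 768 + (7)·(-4) = 768 − 28 = 740.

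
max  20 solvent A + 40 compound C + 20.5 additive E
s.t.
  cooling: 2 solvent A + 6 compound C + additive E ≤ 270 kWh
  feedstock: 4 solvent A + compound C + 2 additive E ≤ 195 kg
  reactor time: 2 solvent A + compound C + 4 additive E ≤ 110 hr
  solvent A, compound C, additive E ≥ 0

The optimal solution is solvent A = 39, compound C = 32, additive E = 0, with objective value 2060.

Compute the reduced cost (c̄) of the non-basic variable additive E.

Binding: cooling and reactor time. Non-binding: feedstock (7 unused).
Since feedstock is not tight, its dual is 0.
From A_Bᵀ y = c: 2·y_cooling + 2·y_reactor time = 20; 6·y_cooling + 1·y_reactor time = 40.
This yields shadow prices y_cooling = 6, y_reactor time = 4.
Reduced cost of additive E: c₃ − yᵀa₃ = 20.5 − (6·1 + 4·4) = 20.5 − 22 = -1.5.

-1.5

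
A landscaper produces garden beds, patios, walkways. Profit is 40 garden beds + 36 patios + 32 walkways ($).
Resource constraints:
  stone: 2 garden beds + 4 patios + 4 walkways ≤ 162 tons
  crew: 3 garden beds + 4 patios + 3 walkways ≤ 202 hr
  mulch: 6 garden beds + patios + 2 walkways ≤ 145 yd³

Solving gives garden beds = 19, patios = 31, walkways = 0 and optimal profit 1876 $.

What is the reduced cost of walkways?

At the optimum: stone uses 162 of 162 (binding); crew uses 181 of 202 (slack = 21); mulch uses 145 of 145 (binding).
Since crew is not tight, its dual is 0.
The binding rows give the dual system: 2·y_stone + 6·y_mulch = 40 and 4·y_stone + 1·y_mulch = 36.
Solving: y_stone = 8, y_mulch = 4.
Reduced cost of walkways: c₃ − yᵀa₃ = 32 − (8·4 + 4·2) = 32 − 40 = -8.

-8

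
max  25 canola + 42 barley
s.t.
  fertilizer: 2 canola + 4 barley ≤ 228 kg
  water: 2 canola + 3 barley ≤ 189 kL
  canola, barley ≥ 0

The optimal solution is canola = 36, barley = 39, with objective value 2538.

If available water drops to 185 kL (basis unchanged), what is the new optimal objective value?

Both fertilizer and water are binding at x*.
The binding rows give the dual system: 2·y_fertilizer + 2·y_water = 25 and 4·y_fertilizer + 3·y_water = 42.
→ y_fertilizer = 4.5 and y_water = 8.
Δz = y_water·Δb = 8 × (-4) = -32, so new z* = 2538 − 32 = 2506.

2506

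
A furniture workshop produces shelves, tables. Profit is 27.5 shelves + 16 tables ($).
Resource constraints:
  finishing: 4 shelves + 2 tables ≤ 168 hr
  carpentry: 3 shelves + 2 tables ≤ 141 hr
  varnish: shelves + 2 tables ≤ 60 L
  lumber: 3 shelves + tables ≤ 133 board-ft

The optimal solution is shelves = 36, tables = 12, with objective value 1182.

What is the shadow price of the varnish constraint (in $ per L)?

Check each constraint at x*: finishing 168/168 (tight); carpentry 132/141 (slack 9); varnish 60/60 (tight); lumber 120/133 (slack 13).
Since carpentry, lumber are not tight, their duals are 0.
The binding rows give the dual system: 4·y_finishing + 1·y_varnish = 27.5 and 2·y_finishing + 2·y_varnish = 16.
Solving: y_finishing = 6.5, y_varnish = 1.5.
Shadow price of varnish = 1.5.

1.5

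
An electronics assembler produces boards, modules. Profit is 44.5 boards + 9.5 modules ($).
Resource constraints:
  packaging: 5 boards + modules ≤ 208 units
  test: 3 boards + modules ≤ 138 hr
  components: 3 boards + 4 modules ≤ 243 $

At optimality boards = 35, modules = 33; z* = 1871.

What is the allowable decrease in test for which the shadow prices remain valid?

Binding constraints: packaging, test. The basis is B = [[5,1],[3,1]] with det 2.
Per unit decrease in test, x* moves by d = (0.5, -2.5).
The basis stays optimal until modules reaches 0; allowable decrease = 13.2 hr.

13.2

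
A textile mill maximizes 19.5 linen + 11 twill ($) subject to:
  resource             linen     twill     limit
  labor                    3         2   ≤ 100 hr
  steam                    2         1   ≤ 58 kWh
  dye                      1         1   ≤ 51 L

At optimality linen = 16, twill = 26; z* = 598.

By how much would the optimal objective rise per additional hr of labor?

2.5

At the optimum: labor uses 100 of 100 (binding); steam uses 58 of 58 (binding); dye uses 42 of 51 (slack = 9).
By complementary slackness, y = 0 for the non-binding constraint.
Dual feasibility on the basic columns requires 3·y_labor + 2·y_steam = 19.5, 2·y_labor + 1·y_steam = 11.
This yields shadow prices y_labor = 2.5, y_steam = 6.
Shadow price of labor = 2.5.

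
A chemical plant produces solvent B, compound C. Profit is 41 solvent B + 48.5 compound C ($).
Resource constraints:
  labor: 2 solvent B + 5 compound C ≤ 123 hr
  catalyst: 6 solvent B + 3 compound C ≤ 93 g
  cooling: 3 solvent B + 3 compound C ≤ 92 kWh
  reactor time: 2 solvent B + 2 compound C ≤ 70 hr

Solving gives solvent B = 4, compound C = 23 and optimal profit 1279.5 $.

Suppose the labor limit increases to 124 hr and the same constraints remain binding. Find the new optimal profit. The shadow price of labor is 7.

1286.5

Δb = 1, so new z* = 1279.5 + (7)·(1) = 1279.5 + 7 = 1286.5.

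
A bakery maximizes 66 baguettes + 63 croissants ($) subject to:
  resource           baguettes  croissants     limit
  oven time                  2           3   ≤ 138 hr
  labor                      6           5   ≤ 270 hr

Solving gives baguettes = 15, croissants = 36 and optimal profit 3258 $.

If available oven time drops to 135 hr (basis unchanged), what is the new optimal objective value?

3240

Both oven time and labor are binding at x*.
From A_Bᵀ y = c: 2·y_oven time + 6·y_labor = 66; 3·y_oven time + 5·y_labor = 63.
This yields shadow prices y_oven time = 6, y_labor = 9.
Δz = y_oven time·Δb = 6 × (-3) = -18, so new z* = 3258 − 18 = 3240.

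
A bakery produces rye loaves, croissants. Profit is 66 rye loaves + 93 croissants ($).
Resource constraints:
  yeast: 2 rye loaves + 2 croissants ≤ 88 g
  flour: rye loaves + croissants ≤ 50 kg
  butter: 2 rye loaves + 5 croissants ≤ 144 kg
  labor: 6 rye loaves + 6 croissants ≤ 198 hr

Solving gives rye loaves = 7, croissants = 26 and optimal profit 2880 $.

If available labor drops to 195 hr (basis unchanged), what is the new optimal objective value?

At the optimum: yeast uses 66 of 88 (slack = 22); flour uses 33 of 50 (slack = 17); butter uses 144 of 144 (binding); labor uses 198 of 198 (binding).
Since yeast, flour are not tight, their duals are 0.
Dual feasibility on the basic columns requires 2·y_butter + 6·y_labor = 66, 5·y_butter + 6·y_labor = 93.
This yields shadow prices y_butter = 9, y_labor = 8.
Δz = y_labor·Δb = 8 × (-3) = -24, so new z* = 2880 − 24 = 2856.

2856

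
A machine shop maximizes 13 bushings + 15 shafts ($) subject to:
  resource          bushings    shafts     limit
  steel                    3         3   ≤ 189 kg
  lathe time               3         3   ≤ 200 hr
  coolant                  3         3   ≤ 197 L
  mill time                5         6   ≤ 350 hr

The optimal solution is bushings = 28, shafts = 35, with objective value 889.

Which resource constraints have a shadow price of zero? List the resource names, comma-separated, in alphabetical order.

coolant, lathe time

steel: 189/189 (binding)
lathe time: 189/200 (slack 11)
coolant: 189/197 (slack 8)
mill time: 350/350 (binding)
By complementary slackness, a constraint with positive slack has shadow price 0 → coolant, lathe time.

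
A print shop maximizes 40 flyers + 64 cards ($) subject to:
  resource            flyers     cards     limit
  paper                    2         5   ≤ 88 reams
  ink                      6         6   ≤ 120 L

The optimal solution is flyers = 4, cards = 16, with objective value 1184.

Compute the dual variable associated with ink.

4

Check each constraint at x*: paper 88/88 (tight); ink 120/120 (tight).
Dual feasibility on the basic columns requires 2·y_paper + 6·y_ink = 40, 5·y_paper + 6·y_ink = 64.
Solving: y_paper = 8, y_ink = 4.
Shadow price of ink = 4.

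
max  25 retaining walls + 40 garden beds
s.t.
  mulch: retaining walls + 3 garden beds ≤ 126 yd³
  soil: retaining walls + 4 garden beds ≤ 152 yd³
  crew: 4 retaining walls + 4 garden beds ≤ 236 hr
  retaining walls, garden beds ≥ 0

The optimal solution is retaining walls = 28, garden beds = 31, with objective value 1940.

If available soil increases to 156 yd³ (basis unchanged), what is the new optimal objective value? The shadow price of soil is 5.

1960

Δb = 4, so new z* = 1940 + (5)·(4) = 1940 + 20 = 1960.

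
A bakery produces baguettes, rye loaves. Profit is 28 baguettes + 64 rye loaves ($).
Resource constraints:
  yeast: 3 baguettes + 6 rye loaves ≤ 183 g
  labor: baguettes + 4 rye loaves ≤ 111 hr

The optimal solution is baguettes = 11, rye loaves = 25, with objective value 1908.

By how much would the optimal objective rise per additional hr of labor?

4

Both yeast and labor are binding at x*.
Dual feasibility on the basic columns requires 3·y_yeast + 1·y_labor = 28, 6·y_yeast + 4·y_labor = 64.
This yields shadow prices y_yeast = 8, y_labor = 4.
Shadow price of labor = 4.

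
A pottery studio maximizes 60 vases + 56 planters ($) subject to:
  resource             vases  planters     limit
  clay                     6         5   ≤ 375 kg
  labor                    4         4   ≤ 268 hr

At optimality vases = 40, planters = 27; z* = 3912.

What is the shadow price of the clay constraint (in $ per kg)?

At the optimum: clay uses 375 of 375 (binding); labor uses 268 of 268 (binding).
From A_Bᵀ y = c: 6·y_clay + 4·y_labor = 60; 5·y_clay + 4·y_labor = 56.
This yields shadow prices y_clay = 4, y_labor = 9.
Shadow price of clay = 4.

4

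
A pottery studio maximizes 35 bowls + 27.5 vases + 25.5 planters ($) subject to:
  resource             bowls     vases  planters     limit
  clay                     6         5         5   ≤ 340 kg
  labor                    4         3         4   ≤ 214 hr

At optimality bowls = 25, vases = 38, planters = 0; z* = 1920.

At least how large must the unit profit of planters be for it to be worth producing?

32.5

Check each constraint at x*: clay 340/340 (tight); labor 214/214 (tight).
From A_Bᵀ y = c: 6·y_clay + 4·y_labor = 35; 5·y_clay + 3·y_labor = 27.5.
This yields shadow prices y_clay = 2.5, y_labor = 5.
planters enters the basis when its profit ≥ yᵀa₃ = 2.5·5 + 5·4 = 32.5.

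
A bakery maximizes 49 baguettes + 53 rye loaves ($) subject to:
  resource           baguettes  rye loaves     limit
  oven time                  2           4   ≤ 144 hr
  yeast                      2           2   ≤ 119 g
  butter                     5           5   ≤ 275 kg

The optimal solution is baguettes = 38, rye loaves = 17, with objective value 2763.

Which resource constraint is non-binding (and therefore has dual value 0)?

oven time: 144/144 (binding)
yeast: 110/119 (slack 9)
butter: 275/275 (binding)
By complementary slackness, a constraint with positive slack has shadow price 0 → yeast.

yeast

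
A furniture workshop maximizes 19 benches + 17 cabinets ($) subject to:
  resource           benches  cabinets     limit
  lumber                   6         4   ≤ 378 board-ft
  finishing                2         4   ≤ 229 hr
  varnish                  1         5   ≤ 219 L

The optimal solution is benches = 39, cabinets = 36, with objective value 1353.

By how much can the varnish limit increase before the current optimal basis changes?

Binding constraints: lumber, varnish. The basis is B = [[6,4],[1,5]] with det 26.
Per unit increase in varnish, x* moves by d = (-0.1538, 0.2308).
The basis stays optimal until finishing becomes binding; allowable increase = 11.375 L.

11.375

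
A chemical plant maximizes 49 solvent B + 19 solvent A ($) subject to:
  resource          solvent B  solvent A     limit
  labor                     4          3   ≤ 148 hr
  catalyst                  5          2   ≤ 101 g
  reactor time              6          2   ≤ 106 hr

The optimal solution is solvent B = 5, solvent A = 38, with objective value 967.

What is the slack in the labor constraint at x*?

14

labor used = 4·5 + 3·38 = 134; slack = 148 − 134 = 14.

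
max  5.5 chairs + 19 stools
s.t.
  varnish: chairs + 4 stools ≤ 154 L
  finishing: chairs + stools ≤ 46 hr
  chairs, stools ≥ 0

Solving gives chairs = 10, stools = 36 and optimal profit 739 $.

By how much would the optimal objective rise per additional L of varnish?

Check each constraint at x*: varnish 154/154 (tight); finishing 46/46 (tight).
The binding rows give the dual system: 1·y_varnish + 1·y_finishing = 5.5 and 4·y_varnish + 1·y_finishing = 19.
→ y_varnish = 4.5 and y_finishing = 1.
Shadow price of varnish = 4.5.

4.5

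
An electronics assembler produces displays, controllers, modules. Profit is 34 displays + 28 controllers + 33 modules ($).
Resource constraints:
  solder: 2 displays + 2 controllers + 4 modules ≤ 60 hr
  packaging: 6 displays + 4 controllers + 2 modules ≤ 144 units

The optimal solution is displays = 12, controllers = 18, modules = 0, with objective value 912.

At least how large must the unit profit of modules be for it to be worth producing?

Both solder and packaging are binding at x*.
The binding rows give the dual system: 2·y_solder + 6·y_packaging = 34 and 2·y_solder + 4·y_packaging = 28.
This yields shadow prices y_solder = 8, y_packaging = 3.
modules enters the basis when its profit ≥ yᵀa₃ = 8·4 + 3·2 = 38.

38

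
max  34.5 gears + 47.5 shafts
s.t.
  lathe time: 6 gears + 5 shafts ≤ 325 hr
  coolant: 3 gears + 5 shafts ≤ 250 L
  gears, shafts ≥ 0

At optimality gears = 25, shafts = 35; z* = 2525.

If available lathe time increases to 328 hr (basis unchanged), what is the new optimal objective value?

2531

Both lathe time and coolant are binding at x*.
Dual feasibility on the basic columns requires 6·y_lathe time + 3·y_coolant = 34.5, 5·y_lathe time + 5·y_coolant = 47.5.
Solving: y_lathe time = 2, y_coolant = 7.5.
Δz = y_lathe time·Δb = 2 × (3) = 6, so new z* = 2525 + 6 = 2531.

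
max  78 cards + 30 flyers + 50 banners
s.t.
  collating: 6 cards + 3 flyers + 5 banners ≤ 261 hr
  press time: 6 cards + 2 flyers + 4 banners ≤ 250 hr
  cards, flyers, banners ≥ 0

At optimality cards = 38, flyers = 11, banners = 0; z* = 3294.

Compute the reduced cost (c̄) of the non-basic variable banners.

-6

At the optimum: collating uses 261 of 261 (binding); press time uses 250 of 250 (binding).
The binding rows give the dual system: 6·y_collating + 6·y_press time = 78 and 3·y_collating + 2·y_press time = 30.
Solving: y_collating = 4, y_press time = 9.
Reduced cost of banners: c₃ − yᵀa₃ = 50 − (4·5 + 9·4) = 50 − 56 = -6.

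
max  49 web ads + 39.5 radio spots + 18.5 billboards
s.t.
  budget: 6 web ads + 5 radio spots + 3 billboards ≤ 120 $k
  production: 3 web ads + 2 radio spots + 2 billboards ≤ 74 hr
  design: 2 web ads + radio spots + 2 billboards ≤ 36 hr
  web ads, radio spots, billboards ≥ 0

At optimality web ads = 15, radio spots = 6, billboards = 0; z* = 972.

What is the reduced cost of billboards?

-8

At the optimum: budget uses 120 of 120 (binding); production uses 57 of 74 (slack = 17); design uses 36 of 36 (binding).
Since production is not tight, its dual is 0.
Dual feasibility on the basic columns requires 6·y_budget + 2·y_design = 49, 5·y_budget + 1·y_design = 39.5.
This yields shadow prices y_budget = 7.5, y_design = 2.
Reduced cost of billboards: c₃ − yᵀa₃ = 18.5 − (7.5·3 + 2·2) = 18.5 − 26.5 = -8.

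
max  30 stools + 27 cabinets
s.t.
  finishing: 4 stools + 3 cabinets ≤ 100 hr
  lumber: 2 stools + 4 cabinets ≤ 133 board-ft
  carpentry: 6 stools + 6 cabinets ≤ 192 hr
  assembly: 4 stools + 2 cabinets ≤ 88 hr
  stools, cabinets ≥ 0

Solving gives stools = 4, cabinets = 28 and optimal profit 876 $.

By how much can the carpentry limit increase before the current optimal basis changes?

7.8

Binding constraints: finishing, carpentry. The basis is B = [[4,3],[6,6]] with det 6.
Per unit increase in carpentry, x* moves by d = (-0.5, 0.6667).
The basis stays optimal until lumber becomes binding; allowable increase = 7.8 hr.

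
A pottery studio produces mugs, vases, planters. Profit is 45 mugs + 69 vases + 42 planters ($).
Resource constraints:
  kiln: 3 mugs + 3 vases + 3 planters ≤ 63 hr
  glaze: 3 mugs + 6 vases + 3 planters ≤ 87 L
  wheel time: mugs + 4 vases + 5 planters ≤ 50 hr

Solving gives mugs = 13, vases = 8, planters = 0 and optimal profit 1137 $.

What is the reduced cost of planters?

-3

At the optimum: kiln uses 63 of 63 (binding); glaze uses 87 of 87 (binding); wheel time uses 45 of 50 (slack = 5).
Slack constraints have shadow price 0 (complementary slackness).
From A_Bᵀ y = c: 3·y_kiln + 3·y_glaze = 45; 3·y_kiln + 6·y_glaze = 69.
Solving: y_kiln = 7, y_glaze = 8.
Reduced cost of planters: c₃ − yᵀa₃ = 42 − (7·3 + 8·3) = 42 − 45 = -3.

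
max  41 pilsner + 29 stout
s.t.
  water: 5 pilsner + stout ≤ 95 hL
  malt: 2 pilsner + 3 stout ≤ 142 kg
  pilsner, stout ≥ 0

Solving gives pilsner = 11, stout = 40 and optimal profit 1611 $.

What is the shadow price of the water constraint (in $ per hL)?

5

Check each constraint at x*: water 95/95 (tight); malt 142/142 (tight).
From A_Bᵀ y = c: 5·y_water + 2·y_malt = 41; 1·y_water + 3·y_malt = 29.
→ y_water = 5 and y_malt = 8.
Shadow price of water = 5.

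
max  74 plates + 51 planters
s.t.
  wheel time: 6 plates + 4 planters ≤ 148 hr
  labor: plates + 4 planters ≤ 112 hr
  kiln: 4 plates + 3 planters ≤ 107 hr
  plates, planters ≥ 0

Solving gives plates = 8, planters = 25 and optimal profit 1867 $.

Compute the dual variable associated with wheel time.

At the optimum: wheel time uses 148 of 148 (binding); labor uses 108 of 112 (slack = 4); kiln uses 107 of 107 (binding).
Since labor is not tight, its dual is 0.
From A_Bᵀ y = c: 6·y_wheel time + 4·y_kiln = 74; 4·y_wheel time + 3·y_kiln = 51.
→ y_wheel time = 9 and y_kiln = 5.
Shadow price of wheel time = 9.

9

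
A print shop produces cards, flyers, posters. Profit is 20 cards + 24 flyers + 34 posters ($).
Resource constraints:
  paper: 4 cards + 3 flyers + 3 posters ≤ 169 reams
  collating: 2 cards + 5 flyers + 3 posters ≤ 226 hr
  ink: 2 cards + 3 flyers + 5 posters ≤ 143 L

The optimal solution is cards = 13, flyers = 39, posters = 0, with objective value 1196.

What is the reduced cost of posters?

-2

At the optimum: paper uses 169 of 169 (binding); collating uses 221 of 226 (slack = 5); ink uses 143 of 143 (binding).
By complementary slackness, y = 0 for the non-binding constraint.
Dual feasibility on the basic columns requires 4·y_paper + 2·y_ink = 20, 3·y_paper + 3·y_ink = 24.
This yields shadow prices y_paper = 2, y_ink = 6.
Reduced cost of posters: c₃ − yᵀa₃ = 34 − (2·3 + 6·5) = 34 − 36 = -2.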